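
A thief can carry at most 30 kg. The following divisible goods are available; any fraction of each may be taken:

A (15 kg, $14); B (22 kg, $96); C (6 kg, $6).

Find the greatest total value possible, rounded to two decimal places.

Take in order of value per unit:
- B (96/22 per unit): all 22 → value 96, running total 96.00
- C (6/6 per unit): all 6 → value 6, running total 102.00
- A (14/15 per unit): 2 of 15 → value 2×14/15 = 1.8667, running total 103.87
Total 103.87.

103.87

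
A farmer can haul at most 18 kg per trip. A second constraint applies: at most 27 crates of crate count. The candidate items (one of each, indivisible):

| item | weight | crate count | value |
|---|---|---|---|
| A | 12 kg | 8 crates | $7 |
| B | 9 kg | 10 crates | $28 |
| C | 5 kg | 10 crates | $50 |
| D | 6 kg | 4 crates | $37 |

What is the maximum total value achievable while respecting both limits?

Feasible sets respecting both limits:
- C+D: weight 11, crate count 14, value 87
- B+C: weight 14, crate count 20, value 78
- B+D: weight 15, crate count 14, value 65
Best: $87.

$87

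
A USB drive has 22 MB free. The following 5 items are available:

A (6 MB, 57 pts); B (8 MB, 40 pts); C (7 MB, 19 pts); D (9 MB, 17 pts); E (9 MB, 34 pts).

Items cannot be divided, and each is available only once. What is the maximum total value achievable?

116 pts

This is a 0/1 knapsack; check combinations near the capacity.
- A+B+C: size 6+8+7=21, value 57+40+19=116
- A+C+E: size 6+7+9=22, value 57+19+34=110
- A+B: size 6+8=14, value 57+40=97
- A+C+D: size 6+7+9=22, value 57+19+17=93
Best: 116 pts.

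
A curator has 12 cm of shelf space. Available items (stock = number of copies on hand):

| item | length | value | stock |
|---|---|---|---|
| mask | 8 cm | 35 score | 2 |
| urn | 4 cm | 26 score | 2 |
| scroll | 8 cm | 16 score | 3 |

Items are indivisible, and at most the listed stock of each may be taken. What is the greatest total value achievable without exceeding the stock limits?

61 score

Top feasible selections:
- 1×mask + 1×urn: length 12, value 61
- 2×urn: length 8, value 52
- 1×urn + 1×scroll: length 12, value 42
Best: 61 score.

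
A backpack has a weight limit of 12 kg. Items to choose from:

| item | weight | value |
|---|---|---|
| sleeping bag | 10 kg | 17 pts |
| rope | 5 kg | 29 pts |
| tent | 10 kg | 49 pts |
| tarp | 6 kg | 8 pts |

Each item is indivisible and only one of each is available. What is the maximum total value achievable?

Check high-value combinations within 12 kg:
- tent: weight 10, value 49
- rope+tarp: weight 5+6=11, value 29+8=37
- rope: weight 5, value 29
- sleeping bag: weight 10, value 17
Best: 49 pts.

49 pts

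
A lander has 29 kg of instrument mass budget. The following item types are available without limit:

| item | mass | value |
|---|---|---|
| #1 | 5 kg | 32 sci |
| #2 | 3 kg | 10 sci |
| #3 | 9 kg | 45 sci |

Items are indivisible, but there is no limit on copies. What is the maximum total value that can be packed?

Best value-per-unit is #1 at 32/5; filling with it alone gives 5×32 = 160.
Optimal mix: 4×#1 + 1×#3 → mass 29, value 173.

173 sci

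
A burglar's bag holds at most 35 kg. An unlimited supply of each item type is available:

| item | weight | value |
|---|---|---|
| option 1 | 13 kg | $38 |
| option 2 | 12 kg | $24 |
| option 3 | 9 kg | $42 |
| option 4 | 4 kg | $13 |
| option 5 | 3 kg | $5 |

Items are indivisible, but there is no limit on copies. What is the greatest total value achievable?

$152

Best value-per-unit is option 3 at 42/9; filling with it alone gives 3×42 = 126.
Optimal mix: 3×option 3 + 2×option 4 → weight 35, value 152.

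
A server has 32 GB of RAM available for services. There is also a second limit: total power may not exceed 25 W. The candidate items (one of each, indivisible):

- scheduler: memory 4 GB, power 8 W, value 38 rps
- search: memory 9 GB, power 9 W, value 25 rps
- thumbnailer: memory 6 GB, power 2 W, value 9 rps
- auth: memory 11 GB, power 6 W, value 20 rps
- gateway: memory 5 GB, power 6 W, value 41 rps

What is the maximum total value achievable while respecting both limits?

113 rps

Feasible sets respecting both limits:
- scheduler+search+thumbnailer+gateway: memory 24, power 25, value 113
- scheduler+thumbnailer+auth+gateway: memory 26, power 22, value 108
- scheduler+search+gateway: memory 18, power 23, value 104
Best: 113 rps.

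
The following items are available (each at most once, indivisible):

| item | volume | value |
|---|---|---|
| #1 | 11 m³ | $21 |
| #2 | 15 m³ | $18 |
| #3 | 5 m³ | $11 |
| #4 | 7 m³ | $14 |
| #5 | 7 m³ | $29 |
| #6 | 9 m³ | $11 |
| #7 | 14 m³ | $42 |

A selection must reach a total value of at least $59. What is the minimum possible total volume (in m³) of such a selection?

Subsets with value ≥ 59, sorted by total volume:
- #5+#7: volume 21, value 71
- #1+#3+#5: volume 23, value 61
- #1+#4+#5: volume 25, value 64
Minimum volume: 21 m³.

21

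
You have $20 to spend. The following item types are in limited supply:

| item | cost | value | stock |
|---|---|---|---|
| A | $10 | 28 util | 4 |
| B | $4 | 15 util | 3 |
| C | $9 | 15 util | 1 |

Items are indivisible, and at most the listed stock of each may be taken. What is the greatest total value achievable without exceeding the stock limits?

58 util

Best selections within cost 20 and stock limits:
- 1×A + 2×B: cost 18, value 58
- 2×A: cost 20, value 56
- 3×B: cost 12, value 45
Best: 58 util.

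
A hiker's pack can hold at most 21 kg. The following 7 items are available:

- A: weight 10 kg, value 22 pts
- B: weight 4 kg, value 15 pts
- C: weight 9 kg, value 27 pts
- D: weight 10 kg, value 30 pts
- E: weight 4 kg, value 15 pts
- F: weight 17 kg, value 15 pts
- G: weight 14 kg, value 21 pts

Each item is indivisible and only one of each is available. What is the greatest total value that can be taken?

This is a 0/1 knapsack; check combinations near the capacity.
- B+D+E: weight 4+10+4=18, value 15+30+15=60
- B+C+E: weight 4+9+4=17, value 15+27+15=57
- C+D: weight 9+10=19, value 27+30=57
- A+B+E: weight 10+4+4=18, value 22+15+15=52
Best: 60 pts.

60 pts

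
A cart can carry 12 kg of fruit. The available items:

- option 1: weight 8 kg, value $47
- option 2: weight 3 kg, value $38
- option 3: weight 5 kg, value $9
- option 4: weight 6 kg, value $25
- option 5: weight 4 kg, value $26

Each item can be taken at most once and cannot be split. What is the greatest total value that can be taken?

Check high-value combinations within 12 kg:
- option 1+option 2: weight 8+3=11, value 47+38=85
- option 1+option 5: weight 8+4=12, value 47+26=73
- option 2+option 3+option 5: weight 3+5+4=12, value 38+9+26=73
- option 2+option 5: weight 3+4=7, value 38+26=64
Best: $85.

$85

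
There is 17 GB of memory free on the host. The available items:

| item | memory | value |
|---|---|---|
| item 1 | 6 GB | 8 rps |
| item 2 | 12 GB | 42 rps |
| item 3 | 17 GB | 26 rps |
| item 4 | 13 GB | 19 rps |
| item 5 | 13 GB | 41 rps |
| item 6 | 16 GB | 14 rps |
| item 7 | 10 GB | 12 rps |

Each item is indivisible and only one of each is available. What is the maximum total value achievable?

Check high-value combinations within 17 GB:
- item 2: memory 12, value 42
- item 5: memory 13, value 41
- item 3: memory 17, value 26
Best: 42 rps.

42 rps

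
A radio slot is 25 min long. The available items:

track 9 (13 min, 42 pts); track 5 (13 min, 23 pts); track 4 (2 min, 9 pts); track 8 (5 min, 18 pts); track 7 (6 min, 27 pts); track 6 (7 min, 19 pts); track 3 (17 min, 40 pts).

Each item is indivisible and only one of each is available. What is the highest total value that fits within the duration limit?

87 pts

This is a 0/1 knapsack; check combinations near the capacity.
- track 9+track 8+track 7: duration 13+5+6=24, value 42+18+27=87
- track 9+track 8+track 6: duration 13+5+7=25, value 42+18+19=79
- track 9+track 4+track 7: duration 13+2+6=21, value 42+9+27=78
- track 4+track 7+track 3: duration 2+6+17=25, value 9+27+40=76
- track 4+track 8+track 7+track 6: duration 2+5+6+7=20, value 9+18+27+19=73
Best: 87 pts.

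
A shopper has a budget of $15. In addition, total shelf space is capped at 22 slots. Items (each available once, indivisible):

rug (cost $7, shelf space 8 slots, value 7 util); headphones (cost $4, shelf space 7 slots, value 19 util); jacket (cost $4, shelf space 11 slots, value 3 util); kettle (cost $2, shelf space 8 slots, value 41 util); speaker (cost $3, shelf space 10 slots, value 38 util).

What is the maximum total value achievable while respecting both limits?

Feasible sets respecting both limits:
- kettle+speaker: cost 5, shelf space 18, value 79
- headphones+kettle: cost 6, shelf space 15, value 60
- headphones+speaker: cost 7, shelf space 17, value 57
- rug+kettle: cost 9, shelf space 16, value 48
Best: 79 util.

79 util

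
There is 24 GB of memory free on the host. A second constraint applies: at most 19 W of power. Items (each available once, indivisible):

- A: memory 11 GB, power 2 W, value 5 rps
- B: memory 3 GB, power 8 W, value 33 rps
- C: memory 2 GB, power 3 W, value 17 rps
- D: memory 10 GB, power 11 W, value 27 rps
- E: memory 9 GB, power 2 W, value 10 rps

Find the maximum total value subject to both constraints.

60 rps

Feasible sets respecting both limits:
- B+D: memory 13, power 19, value 60
- B+C+E: memory 14, power 13, value 60
- A+B+C: memory 16, power 13, value 55
Best: 60 rps.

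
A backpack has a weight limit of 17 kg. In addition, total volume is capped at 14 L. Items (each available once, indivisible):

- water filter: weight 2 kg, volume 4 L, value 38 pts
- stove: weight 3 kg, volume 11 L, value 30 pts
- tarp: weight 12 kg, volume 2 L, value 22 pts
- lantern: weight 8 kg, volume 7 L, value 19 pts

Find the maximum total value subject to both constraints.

60 pts

Feasible sets respecting both limits:
- water filter+tarp: weight 14, volume 6, value 60
- water filter+lantern: weight 10, volume 11, value 57
- stove+tarp: weight 15, volume 13, value 52
- water filter: weight 2, volume 4, value 38
Best: 60 pts.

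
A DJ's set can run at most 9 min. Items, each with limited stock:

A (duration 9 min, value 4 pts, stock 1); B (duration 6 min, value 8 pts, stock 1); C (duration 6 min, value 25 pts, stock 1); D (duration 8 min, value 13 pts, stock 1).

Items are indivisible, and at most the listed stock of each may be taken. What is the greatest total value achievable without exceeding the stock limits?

Top feasible selections:
- 1×C: duration 6, value 25
- 1×D: duration 8, value 13
- 1×B: duration 6, value 8
Best: 25 pts.

25 pts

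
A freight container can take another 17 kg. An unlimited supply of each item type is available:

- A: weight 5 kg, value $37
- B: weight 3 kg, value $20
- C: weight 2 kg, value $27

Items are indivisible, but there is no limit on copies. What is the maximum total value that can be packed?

Best value-per-unit is C at 27/2, and filling with it alone uses weight 8×2=16. No mix of the others beats 8×27 = 216.

$216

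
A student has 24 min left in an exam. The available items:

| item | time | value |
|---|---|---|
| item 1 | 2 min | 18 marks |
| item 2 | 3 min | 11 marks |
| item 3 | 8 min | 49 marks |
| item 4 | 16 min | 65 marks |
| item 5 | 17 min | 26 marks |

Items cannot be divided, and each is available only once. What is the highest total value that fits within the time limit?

114 marks

Check high-value combinations within 24 min:
- item 3+item 4: time 8+16=24, value 49+65=114
- item 1+item 2+item 4: time 2+3+16=21, value 18+11+65=94
- item 1+item 4: time 2+16=18, value 18+65=83
Best: 114 marks.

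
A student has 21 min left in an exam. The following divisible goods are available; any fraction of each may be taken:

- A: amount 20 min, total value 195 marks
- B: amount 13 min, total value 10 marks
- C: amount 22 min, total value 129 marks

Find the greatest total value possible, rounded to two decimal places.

Take in order of value per unit:
- A (195/20 per unit): all 20 → value 195, running total 195.00
- C (129/22 per unit): 1 of 22 → value 1×129/22 = 5.8636, running total 200.86
Total 200.86.

200.86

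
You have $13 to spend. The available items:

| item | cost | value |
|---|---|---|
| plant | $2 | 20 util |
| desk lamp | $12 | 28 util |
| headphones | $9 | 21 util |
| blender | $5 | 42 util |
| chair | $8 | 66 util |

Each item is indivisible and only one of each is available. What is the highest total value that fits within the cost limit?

108 util

Check high-value combinations within $13:
- blender+chair: cost 5+8=13, value 42+66=108
- plant+chair: cost 2+8=10, value 20+66=86
- chair: cost 8, value 66
- plant+blender: cost 2+5=7, value 20+42=62
Best: 108 util.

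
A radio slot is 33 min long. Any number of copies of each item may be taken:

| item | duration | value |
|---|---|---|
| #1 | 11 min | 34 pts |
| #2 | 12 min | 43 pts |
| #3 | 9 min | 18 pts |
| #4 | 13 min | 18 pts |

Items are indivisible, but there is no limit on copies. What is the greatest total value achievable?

104 pts

Best value-per-unit is #2 at 43/12; filling with it alone gives 2×43 = 86.
Optimal mix: 2×#2 + 1×#3 → duration 33, value 104.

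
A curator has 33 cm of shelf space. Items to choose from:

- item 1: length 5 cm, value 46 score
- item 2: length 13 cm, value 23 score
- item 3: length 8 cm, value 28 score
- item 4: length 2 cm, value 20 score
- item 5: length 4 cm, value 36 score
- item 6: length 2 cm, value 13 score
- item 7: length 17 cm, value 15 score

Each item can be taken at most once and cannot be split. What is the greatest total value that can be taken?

Check high-value combinations within 33 cm:
- item 1+item 2+item 3+item 4+item 5: length 5+13+8+2+4=32, value 46+23+28+20+36=153
- item 1+item 2+item 3+item 5+item 6: length 5+13+8+4+2=32, value 46+23+28+36+13=146
- item 1+item 3+item 4+item 5+item 6: length 5+8+2+4+2=21, value 46+28+20+36+13=143
- item 1+item 2+item 4+item 5+item 6: length 5+13+2+4+2=26, value 46+23+20+36+13=138
Best: 153 score.

153 score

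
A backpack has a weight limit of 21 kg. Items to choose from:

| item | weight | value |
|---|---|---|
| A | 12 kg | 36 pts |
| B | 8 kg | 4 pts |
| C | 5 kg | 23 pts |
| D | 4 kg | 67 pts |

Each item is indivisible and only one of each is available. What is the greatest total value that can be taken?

126 pts

Check high-value combinations within 21 kg:
- A+C+D: weight 12+5+4=21, value 36+23+67=126
- A+D: weight 12+4=16, value 36+67=103
- B+C+D: weight 8+5+4=17, value 4+23+67=94
Best: 126 pts.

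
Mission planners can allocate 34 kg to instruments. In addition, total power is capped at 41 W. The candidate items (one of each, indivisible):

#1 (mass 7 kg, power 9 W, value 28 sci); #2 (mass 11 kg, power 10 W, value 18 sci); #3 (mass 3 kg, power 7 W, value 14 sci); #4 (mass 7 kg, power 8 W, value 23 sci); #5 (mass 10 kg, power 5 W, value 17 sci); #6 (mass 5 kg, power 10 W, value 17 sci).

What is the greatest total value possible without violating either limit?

99 sci

Feasible sets respecting both limits:
- #1+#3+#4+#5+#6: mass 32, power 39, value 99
- #1+#2+#4+#6: mass 30, power 37, value 86
- #1+#4+#5+#6: mass 29, power 32, value 85
Best: 99 sci.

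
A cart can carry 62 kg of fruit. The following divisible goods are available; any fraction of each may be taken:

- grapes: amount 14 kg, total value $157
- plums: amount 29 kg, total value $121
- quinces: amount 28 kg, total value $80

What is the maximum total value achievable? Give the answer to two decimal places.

Take in order of value per unit:
- grapes (157/14 per unit): all 14 → value 157, running total 157.00
- plums (121/29 per unit): all 29 → value 121, running total 278.00
- quinces (80/28 per unit): 19 of 28 → value 19×80/28 = 54.2857, running total 332.29
Total 332.29.

332.29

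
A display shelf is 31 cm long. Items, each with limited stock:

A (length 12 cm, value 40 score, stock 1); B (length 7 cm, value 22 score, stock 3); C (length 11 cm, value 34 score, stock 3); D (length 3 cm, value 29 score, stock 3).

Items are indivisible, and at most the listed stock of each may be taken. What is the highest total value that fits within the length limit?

Top feasible selections:
- 2×C + 3×D: length 31, value 155
- 3×B + 3×D: length 30, value 153
- 1×A + 1×B + 3×D: length 28, value 149
Best: 155 score.

155 score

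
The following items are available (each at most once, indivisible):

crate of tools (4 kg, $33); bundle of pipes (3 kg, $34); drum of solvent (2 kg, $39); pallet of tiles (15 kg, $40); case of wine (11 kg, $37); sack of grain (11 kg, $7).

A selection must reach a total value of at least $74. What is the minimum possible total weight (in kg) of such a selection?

9

Subsets with value ≥ 74, sorted by total weight:
- crate of tools+bundle of pipes+drum of solvent: weight 9, value 106
- drum of solvent+case of wine: weight 13, value 76
- bundle of pipes+drum of solvent+case of wine: weight 16, value 110
- bundle of pipes+drum of solvent+sack of grain: weight 16, value 80
Minimum weight: 9 kg.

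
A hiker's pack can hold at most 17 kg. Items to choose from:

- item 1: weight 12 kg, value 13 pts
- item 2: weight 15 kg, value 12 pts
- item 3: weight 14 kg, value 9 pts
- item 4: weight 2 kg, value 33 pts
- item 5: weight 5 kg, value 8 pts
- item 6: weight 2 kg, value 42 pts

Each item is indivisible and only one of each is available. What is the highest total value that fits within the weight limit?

88 pts

This is a 0/1 knapsack; check combinations near the capacity.
- item 1+item 4+item 6: weight 12+2+2=16, value 13+33+42=88
- item 4+item 5+item 6: weight 2+5+2=9, value 33+8+42=83
- item 4+item 6: weight 2+2=4, value 33+42=75
Best: 88 pts.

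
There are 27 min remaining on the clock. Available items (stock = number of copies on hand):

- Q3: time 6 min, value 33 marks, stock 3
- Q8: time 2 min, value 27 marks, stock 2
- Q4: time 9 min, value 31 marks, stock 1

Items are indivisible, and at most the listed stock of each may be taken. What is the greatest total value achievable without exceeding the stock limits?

153 marks

Top feasible selections:
- 3×Q3 + 2×Q8: time 22, value 153
- 2×Q3 + 2×Q8 + 1×Q4: time 25, value 151
- 3×Q3 + 1×Q4: time 27, value 130
- 3×Q3 + 1×Q8: time 20, value 126
Best: 153 marks.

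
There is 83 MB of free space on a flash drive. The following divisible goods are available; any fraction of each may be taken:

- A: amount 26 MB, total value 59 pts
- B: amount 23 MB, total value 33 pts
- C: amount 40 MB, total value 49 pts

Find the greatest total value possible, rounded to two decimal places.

133.65

Take in order of value per unit:
- A (59/26 per unit): all 26 → value 59, running total 59.00
- B (33/23 per unit): all 23 → value 33, running total 92.00
- C (49/40 per unit): 34 of 40 → value 34×49/40 = 41.6500, running total 133.65
Total 133.65.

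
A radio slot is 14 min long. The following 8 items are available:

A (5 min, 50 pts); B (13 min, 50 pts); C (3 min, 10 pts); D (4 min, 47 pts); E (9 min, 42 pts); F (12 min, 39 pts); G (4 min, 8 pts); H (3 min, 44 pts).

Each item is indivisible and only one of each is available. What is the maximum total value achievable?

141 pts

This is a 0/1 knapsack; check combinations near the capacity.
- A+D+H: duration 5+4+3=12, value 50+47+44=141
- C+D+G+H: duration 3+4+4+3=14, value 10+47+8+44=109
- A+C+D: duration 5+3+4=12, value 50+10+47=107
Best: 141 pts.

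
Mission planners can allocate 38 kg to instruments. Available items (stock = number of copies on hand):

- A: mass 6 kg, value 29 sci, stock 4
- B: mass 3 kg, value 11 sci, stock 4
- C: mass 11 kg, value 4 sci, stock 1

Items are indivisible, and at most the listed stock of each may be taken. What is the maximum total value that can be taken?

160 sci

Top feasible selections:
- 4×A + 4×B: mass 36, value 160
- 4×A + 3×B: mass 33, value 149
- 4×A + 2×B: mass 30, value 138
Best: 160 sci.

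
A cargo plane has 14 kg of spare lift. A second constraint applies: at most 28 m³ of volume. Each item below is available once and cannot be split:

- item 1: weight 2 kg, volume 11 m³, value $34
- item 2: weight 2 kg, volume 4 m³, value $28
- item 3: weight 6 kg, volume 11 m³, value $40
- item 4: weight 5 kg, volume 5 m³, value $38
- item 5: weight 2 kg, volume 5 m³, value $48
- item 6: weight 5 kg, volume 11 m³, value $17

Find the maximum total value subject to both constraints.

$148

Feasible sets respecting both limits:
- item 1+item 2+item 4+item 5: weight 11, volume 25, value 148
- item 2+item 4+item 5+item 6: weight 14, volume 25, value 131
- item 3+item 4+item 5: weight 13, volume 21, value 126
Best: $148.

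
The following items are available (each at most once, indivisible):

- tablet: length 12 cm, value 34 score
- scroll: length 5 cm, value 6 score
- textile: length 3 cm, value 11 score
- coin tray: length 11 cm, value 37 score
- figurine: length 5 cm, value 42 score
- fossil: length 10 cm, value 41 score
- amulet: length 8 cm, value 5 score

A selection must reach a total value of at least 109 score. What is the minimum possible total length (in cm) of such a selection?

Subsets with value ≥ 109, sorted by total length:
- coin tray+figurine+fossil: length 26, value 120
- tablet+figurine+fossil: length 27, value 117
- tablet+coin tray+figurine: length 28, value 113
Minimum length: 26 cm.

26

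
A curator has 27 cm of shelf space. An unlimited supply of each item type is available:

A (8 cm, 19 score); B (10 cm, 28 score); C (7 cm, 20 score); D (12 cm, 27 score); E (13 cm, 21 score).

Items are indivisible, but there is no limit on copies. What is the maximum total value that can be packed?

76 score

Best value-per-unit is C at 20/7; filling with it alone gives 3×20 = 60.
Optimal mix: 2×B + 1×C → length 27, value 76.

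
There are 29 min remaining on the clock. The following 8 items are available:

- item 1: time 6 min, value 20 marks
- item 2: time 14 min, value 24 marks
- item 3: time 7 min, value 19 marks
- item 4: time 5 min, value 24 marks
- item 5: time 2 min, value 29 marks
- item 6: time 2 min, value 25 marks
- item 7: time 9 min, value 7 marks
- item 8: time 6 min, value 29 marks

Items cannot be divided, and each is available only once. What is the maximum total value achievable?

Check high-value combinations within 29 min:
- item 1+item 3+item 4+item 5+item 6+item 8: time 6+7+5+2+2+6=28, value 20+19+24+29+25+29=146
- item 2+item 4+item 5+item 6+item 8: time 14+5+2+2+6=29, value 24+24+29+25+29=131
- item 1+item 4+item 5+item 6+item 8: time 6+5+2+2+6=21, value 20+24+29+25+29=127
- item 3+item 4+item 5+item 6+item 8: time 7+5+2+2+6=22, value 19+24+29+25+29=126
- item 1+item 3+item 5+item 6+item 8: time 6+7+2+2+6=23, value 20+19+29+25+29=122
Best: 146 marks.

146 marks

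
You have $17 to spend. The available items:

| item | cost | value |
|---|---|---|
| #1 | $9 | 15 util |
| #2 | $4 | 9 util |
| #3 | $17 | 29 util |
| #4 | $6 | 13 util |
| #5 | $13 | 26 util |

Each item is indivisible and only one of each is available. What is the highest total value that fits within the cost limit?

35 util

Check high-value combinations within $17:
- #2+#5: cost 4+13=17, value 9+26=35
- #3: cost 17, value 29
- #1+#4: cost 9+6=15, value 15+13=28
- #5: cost 13, value 26
- #1+#2: cost 9+4=13, value 15+9=24
Best: 35 util.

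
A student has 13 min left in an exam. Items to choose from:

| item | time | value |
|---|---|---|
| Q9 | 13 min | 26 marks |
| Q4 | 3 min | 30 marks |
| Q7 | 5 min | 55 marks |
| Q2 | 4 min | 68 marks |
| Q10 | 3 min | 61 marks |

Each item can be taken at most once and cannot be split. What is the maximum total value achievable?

184 marks

Check high-value combinations within 13 min:
- Q7+Q2+Q10: time 5+4+3=12, value 55+68+61=184
- Q4+Q2+Q10: time 3+4+3=10, value 30+68+61=159
- Q4+Q7+Q2: time 3+5+4=12, value 30+55+68=153
- Q4+Q7+Q10: time 3+5+3=11, value 30+55+61=146
Best: 184 marks.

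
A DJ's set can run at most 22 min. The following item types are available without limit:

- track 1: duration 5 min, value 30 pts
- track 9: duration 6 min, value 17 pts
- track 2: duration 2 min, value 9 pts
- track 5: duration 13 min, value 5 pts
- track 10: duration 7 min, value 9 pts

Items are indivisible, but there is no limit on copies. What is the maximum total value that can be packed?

129 pts

Best value-per-unit is track 1 at 30/5; filling with it alone gives 4×30 = 120.
Optimal mix: 4×track 1 + 1×track 2 → duration 22, value 129.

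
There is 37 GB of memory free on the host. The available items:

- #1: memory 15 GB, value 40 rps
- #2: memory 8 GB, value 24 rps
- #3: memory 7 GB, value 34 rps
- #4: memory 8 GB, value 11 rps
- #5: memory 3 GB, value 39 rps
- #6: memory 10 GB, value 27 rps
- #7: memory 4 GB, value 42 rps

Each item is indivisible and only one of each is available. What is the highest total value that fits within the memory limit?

Check high-value combinations within 37 GB:
- #1+#2+#3+#5+#7: memory 15+8+7+3+4=37, value 40+24+34+39+42=179
- #2+#3+#5+#6+#7: memory 8+7+3+10+4=32, value 24+34+39+27+42=166
- #1+#3+#4+#5+#7: memory 15+7+8+3+4=37, value 40+34+11+39+42=166
Best: 179 rps.

179 rps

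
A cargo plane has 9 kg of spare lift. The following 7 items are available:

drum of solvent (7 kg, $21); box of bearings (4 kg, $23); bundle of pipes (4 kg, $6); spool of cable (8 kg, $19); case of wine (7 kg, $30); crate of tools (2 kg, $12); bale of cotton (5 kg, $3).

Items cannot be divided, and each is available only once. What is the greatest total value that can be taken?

This is a 0/1 knapsack; check combinations near the capacity.
- case of wine+crate of tools: weight 7+2=9, value 30+12=42
- box of bearings+crate of tools: weight 4+2=6, value 23+12=35
- drum of solvent+crate of tools: weight 7+2=9, value 21+12=33
- case of wine: weight 7, value 30
- box of bearings+bundle of pipes: weight 4+4=8, value 23+6=29
Best: $42.

$42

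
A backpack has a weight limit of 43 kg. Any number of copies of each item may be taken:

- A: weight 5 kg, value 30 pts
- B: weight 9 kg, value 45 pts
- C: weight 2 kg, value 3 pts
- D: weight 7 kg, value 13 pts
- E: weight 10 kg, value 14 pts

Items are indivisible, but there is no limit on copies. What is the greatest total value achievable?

Best value-per-unit is A at 30/5; filling with it alone gives 8×30 = 240.
Optimal mix: 8×A + 1×C → weight 42, value 243.

243 pts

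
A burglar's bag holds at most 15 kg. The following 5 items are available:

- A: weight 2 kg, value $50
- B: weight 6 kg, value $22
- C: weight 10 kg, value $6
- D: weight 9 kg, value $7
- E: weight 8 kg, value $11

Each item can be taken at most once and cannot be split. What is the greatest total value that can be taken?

$72

Check high-value combinations within 15 kg:
- A+B: weight 2+6=8, value 50+22=72
- A+E: weight 2+8=10, value 50+11=61
- A+D: weight 2+9=11, value 50+7=57
- A+C: weight 2+10=12, value 50+6=56
Best: $72.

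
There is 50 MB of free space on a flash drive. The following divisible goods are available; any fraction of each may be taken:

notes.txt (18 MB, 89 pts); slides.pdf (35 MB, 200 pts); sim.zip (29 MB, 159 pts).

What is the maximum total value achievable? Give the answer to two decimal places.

Take in order of value per unit:
- slides.pdf (200/35 per unit): all 35 → value 200, running total 200.00
- sim.zip (159/29 per unit): 15 of 29 → value 15×159/29 = 82.2414, running total 282.24
Total 282.24.

282.24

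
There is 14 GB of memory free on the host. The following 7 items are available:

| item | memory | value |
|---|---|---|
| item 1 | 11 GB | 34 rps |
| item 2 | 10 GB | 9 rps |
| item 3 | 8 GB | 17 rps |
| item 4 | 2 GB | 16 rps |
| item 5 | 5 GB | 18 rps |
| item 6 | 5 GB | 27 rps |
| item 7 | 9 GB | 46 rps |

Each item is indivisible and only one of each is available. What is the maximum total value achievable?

This is a 0/1 knapsack; check combinations near the capacity.
- item 6+item 7: memory 5+9=14, value 27+46=73
- item 5+item 7: memory 5+9=14, value 18+46=64
- item 4+item 7: memory 2+9=11, value 16+46=62
- item 4+item 5+item 6: memory 2+5+5=12, value 16+18+27=61
- item 1+item 4: memory 11+2=13, value 34+16=50
Best: 73 rps.

73 rps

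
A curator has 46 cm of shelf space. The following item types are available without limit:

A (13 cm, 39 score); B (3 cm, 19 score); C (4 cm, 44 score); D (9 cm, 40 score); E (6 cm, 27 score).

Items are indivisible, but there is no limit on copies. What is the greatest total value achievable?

Best value-per-unit is C at 44/4, and filling with it alone uses length 11×4=44. No mix of the others beats 11×44 = 484.

484 score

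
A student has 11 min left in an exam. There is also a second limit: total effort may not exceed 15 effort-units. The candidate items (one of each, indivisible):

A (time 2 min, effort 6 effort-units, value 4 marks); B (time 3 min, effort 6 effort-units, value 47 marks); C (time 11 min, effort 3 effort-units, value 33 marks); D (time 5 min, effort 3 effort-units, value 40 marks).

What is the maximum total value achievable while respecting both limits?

Feasible sets respecting both limits:
- A+B+D: time 10, effort 15, value 91
- B+D: time 8, effort 9, value 87
- A+B: time 5, effort 12, value 51
- B: time 3, effort 6, value 47
Best: 91 marks.

91 marks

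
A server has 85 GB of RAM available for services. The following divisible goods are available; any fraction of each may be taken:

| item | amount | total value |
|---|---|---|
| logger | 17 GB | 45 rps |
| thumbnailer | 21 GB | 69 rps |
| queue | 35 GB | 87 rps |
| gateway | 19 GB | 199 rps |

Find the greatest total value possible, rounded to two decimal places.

382.60

Take in order of value per unit:
- gateway (199/19 per unit): all 19 → value 199, running total 199.00
- thumbnailer (69/21 per unit): all 21 → value 69, running total 268.00
- logger (45/17 per unit): all 17 → value 45, running total 313.00
- queue (87/35 per unit): 28 of 35 → value 28×87/35 = 69.6000, running total 382.60
Total 382.60.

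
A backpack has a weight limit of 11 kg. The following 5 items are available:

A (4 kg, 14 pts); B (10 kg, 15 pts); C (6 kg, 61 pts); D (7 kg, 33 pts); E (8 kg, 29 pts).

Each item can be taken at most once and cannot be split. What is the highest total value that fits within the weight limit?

75 pts

This is a 0/1 knapsack; check combinations near the capacity.
- A+C: weight 4+6=10, value 14+61=75
- C: weight 6, value 61
- A+D: weight 4+7=11, value 14+33=47
- D: weight 7, value 33
Best: 75 pts.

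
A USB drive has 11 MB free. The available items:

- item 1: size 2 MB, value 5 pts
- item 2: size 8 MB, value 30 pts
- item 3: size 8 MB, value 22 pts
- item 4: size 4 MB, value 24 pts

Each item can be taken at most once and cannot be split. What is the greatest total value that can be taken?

Check high-value combinations within 11 MB:
- item 1+item 2: size 2+8=10, value 5+30=35
- item 2: size 8, value 30
- item 1+item 4: size 2+4=6, value 5+24=29
- item 1+item 3: size 2+8=10, value 5+22=27
Best: 35 pts.

35 pts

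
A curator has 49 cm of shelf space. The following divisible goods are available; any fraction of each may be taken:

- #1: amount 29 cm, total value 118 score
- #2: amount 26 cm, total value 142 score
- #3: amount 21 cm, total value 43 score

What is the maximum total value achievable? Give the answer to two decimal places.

235.59

Take in order of value per unit:
- #2 (142/26 per unit): all 26 → value 142, running total 142.00
- #1 (118/29 per unit): 23 of 29 → value 23×118/29 = 93.5862, running total 235.59
Total 235.59.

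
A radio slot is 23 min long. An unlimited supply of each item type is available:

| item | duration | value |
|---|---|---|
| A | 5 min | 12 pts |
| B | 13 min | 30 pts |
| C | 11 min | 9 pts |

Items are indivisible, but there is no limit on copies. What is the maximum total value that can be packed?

54 pts

Best value-per-unit is A at 12/5; filling with it alone gives 4×12 = 48.
Optimal mix: 2×A + 1×B → duration 23, value 54.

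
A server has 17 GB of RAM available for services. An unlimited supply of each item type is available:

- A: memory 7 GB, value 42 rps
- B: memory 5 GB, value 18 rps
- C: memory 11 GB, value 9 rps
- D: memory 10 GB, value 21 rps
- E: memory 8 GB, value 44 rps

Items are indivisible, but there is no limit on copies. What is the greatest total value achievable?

Best value-per-unit is A at 42/7; filling with it alone gives 2×42 = 84.
Optimal mix: 2×E → memory 16, value 88.

88 rps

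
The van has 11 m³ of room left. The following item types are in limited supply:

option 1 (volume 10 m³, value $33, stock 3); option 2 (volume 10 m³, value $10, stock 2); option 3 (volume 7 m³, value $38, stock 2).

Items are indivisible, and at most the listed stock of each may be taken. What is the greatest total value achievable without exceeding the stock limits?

$38

Best selections within volume 11 and stock limits:
- 1×option 3: volume 7, value 38
- 1×option 1: volume 10, value 33
- 1×option 2: volume 10, value 10
Best: $38.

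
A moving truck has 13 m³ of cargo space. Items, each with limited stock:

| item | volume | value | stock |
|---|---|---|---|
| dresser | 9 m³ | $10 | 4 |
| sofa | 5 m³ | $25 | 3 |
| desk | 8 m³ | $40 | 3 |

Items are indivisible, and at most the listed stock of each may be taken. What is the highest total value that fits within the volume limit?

Best selections within volume 13 and stock limits:
- 1×sofa + 1×desk: volume 13, value 65
- 2×sofa: volume 10, value 50
Best: $65.

$65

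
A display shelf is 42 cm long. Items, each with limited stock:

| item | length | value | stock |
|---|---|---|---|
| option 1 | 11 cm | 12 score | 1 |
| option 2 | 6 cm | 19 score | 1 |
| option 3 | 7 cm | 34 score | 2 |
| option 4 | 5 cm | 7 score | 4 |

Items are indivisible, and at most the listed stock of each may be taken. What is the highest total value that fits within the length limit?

115 score

Best selections within length 42 and stock limits:
- 1×option 2 + 2×option 3 + 4×option 4: length 40, value 115
- 1×option 1 + 1×option 2 + 2×option 3 + 2×option 4: length 41, value 113
- 1×option 2 + 2×option 3 + 3×option 4: length 35, value 108
- 1×option 1 + 1×option 2 + 2×option 3 + 1×option 4: length 36, value 106
Best: 115 score.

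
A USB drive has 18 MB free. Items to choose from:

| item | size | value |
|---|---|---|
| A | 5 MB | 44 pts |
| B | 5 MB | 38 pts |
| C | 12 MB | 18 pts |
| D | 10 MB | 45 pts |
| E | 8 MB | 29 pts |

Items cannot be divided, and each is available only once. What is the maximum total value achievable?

Check high-value combinations within 18 MB:
- A+B+E: size 5+5+8=18, value 44+38+29=111
- A+D: size 5+10=15, value 44+45=89
- B+D: size 5+10=15, value 38+45=83
- A+B: size 5+5=10, value 44+38=82
Best: 111 pts.

111 pts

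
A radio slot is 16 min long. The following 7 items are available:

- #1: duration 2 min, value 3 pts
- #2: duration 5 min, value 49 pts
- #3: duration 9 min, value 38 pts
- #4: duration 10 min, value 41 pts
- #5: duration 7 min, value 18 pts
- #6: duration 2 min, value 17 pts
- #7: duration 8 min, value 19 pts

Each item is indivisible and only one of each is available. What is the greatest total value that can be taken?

This is a 0/1 knapsack; check combinations near the capacity.
- #2+#3+#6: duration 5+9+2=16, value 49+38+17=104
- #2+#4: duration 5+10=15, value 49+41=90
- #1+#2+#3: duration 2+5+9=16, value 3+49+38=90
Best: 104 pts.

104 pts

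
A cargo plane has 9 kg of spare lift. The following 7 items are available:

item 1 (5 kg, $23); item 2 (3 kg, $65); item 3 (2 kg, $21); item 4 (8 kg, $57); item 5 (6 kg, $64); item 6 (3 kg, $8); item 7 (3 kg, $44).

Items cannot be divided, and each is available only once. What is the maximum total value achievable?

$130

This is a 0/1 knapsack; check combinations near the capacity.
- item 2+item 3+item 7: weight 3+2+3=8, value 65+21+44=130
- item 2+item 5: weight 3+6=9, value 65+64=129
- item 2+item 6+item 7: weight 3+3+3=9, value 65+8+44=117
Best: $130.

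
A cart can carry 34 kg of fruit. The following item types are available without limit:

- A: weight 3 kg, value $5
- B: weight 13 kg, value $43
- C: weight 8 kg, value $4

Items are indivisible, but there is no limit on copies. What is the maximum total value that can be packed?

Best value-per-unit is B at 43/13; filling with it alone gives 2×43 = 86.
Optimal mix: 2×A + 2×B → weight 32, value 96.

$96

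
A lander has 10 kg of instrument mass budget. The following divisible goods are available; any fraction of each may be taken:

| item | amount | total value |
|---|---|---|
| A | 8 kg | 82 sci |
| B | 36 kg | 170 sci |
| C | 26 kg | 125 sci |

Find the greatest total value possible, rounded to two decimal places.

Take in order of value per unit:
- A (82/8 per unit): all 8 → value 82, running total 82.00
- C (125/26 per unit): 2 of 26 → value 2×125/26 = 9.6154, running total 91.62
Total 91.62.

91.62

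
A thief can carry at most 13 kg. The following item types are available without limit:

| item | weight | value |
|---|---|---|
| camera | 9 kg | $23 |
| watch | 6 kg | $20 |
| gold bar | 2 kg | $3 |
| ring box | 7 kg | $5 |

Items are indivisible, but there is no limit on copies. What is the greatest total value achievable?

Best value-per-unit is watch at 20/6, and filling with it alone uses weight 2×6=12. No mix of the others beats 2×20 = 40.

$40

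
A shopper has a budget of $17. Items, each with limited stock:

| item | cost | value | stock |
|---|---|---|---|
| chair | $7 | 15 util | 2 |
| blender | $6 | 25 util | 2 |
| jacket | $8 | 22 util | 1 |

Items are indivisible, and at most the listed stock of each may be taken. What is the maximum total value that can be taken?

Top feasible selections:
- 2×blender: cost 12, value 50
- 1×blender + 1×jacket: cost 14, value 47
- 1×chair + 1×blender: cost 13, value 40
- 1×chair + 1×jacket: cost 15, value 37
Best: 50 util.

50 util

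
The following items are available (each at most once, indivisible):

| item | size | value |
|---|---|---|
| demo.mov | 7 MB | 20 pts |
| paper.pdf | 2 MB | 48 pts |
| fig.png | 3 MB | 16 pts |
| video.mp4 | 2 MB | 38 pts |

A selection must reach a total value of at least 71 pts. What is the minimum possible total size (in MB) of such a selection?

Subsets with value ≥ 71, sorted by total size:
- paper.pdf+video.mp4: size 4, value 86
- paper.pdf+fig.png+video.mp4: size 7, value 102
- demo.mov+paper.pdf+video.mp4: size 11, value 106
Minimum size: 4 MB.

4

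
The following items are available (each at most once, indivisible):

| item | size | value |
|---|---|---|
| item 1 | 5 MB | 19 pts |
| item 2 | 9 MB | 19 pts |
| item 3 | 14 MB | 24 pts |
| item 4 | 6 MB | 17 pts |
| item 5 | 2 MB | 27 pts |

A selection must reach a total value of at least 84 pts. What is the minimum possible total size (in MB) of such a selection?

27

Subsets with value ≥ 84, sorted by total size:
- item 1+item 3+item 4+item 5: size 27, value 87
- item 1+item 2+item 3+item 5: size 30, value 89
- item 2+item 3+item 4+item 5: size 31, value 87
- item 1+item 2+item 3+item 4+item 5: size 36, value 106
Minimum size: 27 MB.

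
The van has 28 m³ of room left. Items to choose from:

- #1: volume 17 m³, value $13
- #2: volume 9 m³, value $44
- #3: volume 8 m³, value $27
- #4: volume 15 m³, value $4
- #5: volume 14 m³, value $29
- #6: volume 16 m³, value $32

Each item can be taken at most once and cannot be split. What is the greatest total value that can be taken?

Check high-value combinations within 28 m³:
- #2+#6: volume 9+16=25, value 44+32=76
- #2+#5: volume 9+14=23, value 44+29=73
- #2+#3: volume 9+8=17, value 44+27=71
- #3+#6: volume 8+16=24, value 27+32=59
Best: $76.

$76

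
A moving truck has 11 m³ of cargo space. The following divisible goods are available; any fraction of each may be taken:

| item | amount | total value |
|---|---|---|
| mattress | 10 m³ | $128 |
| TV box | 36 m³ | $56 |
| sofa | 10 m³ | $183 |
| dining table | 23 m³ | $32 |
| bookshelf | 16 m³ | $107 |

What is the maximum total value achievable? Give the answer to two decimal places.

195.80

Take in order of value per unit:
- sofa (183/10 per unit): all 10 → value 183, running total 183.00
- mattress (128/10 per unit): 1 of 10 → value 1×128/10 = 12.8000, running total 195.80
Total 195.80.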